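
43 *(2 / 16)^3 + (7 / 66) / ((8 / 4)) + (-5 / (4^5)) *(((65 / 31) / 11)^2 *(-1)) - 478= -170699873791 / 357215232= -477.86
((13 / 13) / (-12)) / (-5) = 1 / 60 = 0.02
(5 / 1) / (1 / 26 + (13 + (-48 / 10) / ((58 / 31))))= 18850 / 39483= 0.48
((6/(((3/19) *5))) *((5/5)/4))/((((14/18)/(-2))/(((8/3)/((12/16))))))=-608/35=-17.37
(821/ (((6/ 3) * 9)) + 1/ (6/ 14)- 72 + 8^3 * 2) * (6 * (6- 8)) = -35998/ 3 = -11999.33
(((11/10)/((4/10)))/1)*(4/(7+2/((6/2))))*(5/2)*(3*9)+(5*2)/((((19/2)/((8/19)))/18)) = 1740735/16606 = 104.83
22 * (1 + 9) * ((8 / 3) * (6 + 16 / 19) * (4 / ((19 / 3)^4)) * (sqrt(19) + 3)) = 73.44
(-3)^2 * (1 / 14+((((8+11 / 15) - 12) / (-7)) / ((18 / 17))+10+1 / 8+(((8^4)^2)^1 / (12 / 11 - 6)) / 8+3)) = -1076503661 / 280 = -3844655.93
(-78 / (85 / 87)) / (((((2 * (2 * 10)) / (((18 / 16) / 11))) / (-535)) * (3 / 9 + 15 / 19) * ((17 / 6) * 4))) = 558735489 / 65105920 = 8.58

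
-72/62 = -36/31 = -1.16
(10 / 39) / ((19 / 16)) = 160 / 741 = 0.22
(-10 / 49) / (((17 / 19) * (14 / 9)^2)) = -7695 / 81634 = -0.09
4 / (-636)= -0.01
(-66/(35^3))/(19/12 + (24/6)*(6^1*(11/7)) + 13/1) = -792/26907125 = -0.00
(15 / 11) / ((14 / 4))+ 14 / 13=1468 / 1001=1.47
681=681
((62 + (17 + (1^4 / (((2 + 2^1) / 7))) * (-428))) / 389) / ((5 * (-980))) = 67 / 190610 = 0.00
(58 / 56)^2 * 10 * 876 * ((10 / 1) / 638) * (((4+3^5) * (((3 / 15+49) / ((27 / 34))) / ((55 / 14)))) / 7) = 1457842412 / 17787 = 81961.12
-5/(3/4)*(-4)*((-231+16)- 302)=-41360/3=-13786.67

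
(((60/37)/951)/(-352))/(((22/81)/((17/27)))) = -255/22707344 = -0.00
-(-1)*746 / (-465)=-746 / 465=-1.60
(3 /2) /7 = 0.21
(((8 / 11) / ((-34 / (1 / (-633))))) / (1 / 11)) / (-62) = -2 / 333591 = -0.00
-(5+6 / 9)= -17 / 3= -5.67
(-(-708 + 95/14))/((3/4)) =19634/21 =934.95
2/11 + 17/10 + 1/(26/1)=1373/715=1.92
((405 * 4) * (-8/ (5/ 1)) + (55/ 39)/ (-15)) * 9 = -303275/ 13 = -23328.85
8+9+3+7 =27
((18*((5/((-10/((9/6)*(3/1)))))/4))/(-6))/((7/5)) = 135/112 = 1.21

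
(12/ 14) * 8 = 48/ 7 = 6.86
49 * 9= 441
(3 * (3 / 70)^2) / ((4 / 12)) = 81 / 4900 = 0.02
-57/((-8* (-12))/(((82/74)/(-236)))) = 779/279424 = 0.00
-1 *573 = -573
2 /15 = 0.13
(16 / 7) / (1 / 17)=272 / 7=38.86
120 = 120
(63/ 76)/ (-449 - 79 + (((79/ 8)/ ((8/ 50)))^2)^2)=16515072/ 289072113107443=0.00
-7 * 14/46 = -49/23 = -2.13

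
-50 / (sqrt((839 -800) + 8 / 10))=-7.93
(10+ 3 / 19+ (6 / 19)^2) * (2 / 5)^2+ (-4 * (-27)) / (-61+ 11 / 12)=-1016948 / 6507025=-0.16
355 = 355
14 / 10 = 7 / 5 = 1.40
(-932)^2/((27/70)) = 60803680/27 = 2251988.15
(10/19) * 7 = 3.68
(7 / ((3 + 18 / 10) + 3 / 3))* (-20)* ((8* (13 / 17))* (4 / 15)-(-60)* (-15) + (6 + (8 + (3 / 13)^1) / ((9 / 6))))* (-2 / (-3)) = 91467040 / 6409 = 14271.66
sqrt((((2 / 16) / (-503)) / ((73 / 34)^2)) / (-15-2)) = sqrt(17102) / 73438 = 0.00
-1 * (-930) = 930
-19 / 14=-1.36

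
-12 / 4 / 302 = -3 / 302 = -0.01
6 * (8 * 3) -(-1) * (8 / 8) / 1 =145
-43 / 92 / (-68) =43 / 6256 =0.01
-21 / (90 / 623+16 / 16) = -13083 / 713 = -18.35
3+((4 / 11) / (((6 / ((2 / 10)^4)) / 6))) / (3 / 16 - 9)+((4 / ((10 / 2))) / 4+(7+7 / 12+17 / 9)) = 12.67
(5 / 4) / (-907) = -5 / 3628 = -0.00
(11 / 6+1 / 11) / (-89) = -127 / 5874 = -0.02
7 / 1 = 7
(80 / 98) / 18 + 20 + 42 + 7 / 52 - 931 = -19923781 / 22932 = -868.82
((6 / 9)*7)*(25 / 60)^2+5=5.81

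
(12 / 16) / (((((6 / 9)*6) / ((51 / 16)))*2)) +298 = 152729 / 512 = 298.30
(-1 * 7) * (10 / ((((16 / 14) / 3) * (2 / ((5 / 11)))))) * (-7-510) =172725 / 8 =21590.62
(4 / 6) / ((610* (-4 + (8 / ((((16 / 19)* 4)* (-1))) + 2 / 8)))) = -8 / 44835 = -0.00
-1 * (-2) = 2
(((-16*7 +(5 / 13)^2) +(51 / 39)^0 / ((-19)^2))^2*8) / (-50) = -186257750026384 / 93052452025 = -2001.64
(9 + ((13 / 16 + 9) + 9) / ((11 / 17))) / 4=6701 / 704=9.52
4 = 4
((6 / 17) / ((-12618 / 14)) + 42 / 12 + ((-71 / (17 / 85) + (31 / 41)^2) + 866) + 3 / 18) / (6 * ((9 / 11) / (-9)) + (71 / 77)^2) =61196129358595 / 36198685939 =1690.56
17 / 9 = 1.89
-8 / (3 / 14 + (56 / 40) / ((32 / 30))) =-896 / 171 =-5.24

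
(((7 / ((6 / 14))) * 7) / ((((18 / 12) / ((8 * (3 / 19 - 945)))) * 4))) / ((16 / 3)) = -513128 / 19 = -27006.74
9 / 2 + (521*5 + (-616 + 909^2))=1656549 / 2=828274.50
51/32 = 1.59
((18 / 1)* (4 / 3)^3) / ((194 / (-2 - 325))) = -6976 / 97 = -71.92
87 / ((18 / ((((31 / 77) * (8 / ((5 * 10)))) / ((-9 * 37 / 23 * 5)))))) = -41354 / 9615375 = -0.00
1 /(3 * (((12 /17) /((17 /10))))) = 289 /360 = 0.80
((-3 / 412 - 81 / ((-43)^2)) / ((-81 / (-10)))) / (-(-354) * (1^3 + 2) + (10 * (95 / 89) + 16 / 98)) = -282876265 / 48115820548872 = -0.00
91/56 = 13/8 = 1.62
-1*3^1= -3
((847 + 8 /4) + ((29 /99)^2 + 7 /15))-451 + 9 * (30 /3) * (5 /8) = 454.80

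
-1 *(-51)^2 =-2601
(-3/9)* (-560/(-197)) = -560/591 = -0.95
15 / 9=5 / 3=1.67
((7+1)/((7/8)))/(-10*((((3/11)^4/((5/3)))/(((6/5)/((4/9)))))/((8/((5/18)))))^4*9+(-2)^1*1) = -6022722992678130286592/1317470654648341197067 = -4.57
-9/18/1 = -1/2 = -0.50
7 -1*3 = 4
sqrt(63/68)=3 * sqrt(119)/34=0.96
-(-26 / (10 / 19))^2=-61009 / 25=-2440.36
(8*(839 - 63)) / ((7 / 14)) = 12416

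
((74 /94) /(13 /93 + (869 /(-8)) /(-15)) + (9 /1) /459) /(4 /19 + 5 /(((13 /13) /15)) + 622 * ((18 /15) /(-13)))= 1140345895 /160723229319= 0.01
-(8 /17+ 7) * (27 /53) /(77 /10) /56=-17145 /1942556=-0.01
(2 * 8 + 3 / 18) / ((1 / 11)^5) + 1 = 15621953 / 6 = 2603658.83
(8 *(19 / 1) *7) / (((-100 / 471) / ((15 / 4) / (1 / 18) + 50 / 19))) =-1757301 / 5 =-351460.20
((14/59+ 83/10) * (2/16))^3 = 1.22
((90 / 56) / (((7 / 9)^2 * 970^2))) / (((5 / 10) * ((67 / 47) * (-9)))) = -3807 / 8649129160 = -0.00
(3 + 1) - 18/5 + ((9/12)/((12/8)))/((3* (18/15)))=97/180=0.54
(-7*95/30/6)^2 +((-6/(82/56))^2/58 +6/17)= 15349445845/1074037968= 14.29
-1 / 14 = -0.07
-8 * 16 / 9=-128 / 9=-14.22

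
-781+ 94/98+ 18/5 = -190228/245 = -776.44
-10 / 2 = -5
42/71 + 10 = 752/71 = 10.59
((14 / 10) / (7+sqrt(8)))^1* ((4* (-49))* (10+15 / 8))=-45619 / 82+6517* sqrt(2) / 41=-331.54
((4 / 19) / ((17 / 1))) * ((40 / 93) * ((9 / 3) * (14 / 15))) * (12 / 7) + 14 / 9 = 142486 / 90117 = 1.58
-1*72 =-72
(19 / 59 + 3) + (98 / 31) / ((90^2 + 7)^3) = 3237414326343050 / 974527781907647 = 3.32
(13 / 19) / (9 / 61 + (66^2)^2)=793 / 21991719195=0.00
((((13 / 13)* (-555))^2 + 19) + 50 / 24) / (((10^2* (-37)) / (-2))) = 3696553 / 22200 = 166.51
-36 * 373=-13428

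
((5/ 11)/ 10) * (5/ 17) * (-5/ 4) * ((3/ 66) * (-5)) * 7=875/ 32912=0.03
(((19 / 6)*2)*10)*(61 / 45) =2318 / 27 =85.85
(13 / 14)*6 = 5.57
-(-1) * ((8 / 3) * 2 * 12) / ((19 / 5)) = 320 / 19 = 16.84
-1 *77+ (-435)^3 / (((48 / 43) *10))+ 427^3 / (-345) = -7599603.89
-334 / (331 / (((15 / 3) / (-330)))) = 167 / 10923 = 0.02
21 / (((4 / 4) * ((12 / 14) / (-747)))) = -36603 / 2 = -18301.50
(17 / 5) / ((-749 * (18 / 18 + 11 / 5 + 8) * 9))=-0.00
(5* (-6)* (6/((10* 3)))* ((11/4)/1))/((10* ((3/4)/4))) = -44/5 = -8.80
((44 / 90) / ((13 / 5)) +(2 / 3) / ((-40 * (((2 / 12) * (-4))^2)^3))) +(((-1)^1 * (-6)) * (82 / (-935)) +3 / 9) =-5452021 / 28005120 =-0.19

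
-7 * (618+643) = -8827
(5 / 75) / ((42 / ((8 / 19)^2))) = 32 / 113715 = 0.00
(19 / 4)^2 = 361 / 16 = 22.56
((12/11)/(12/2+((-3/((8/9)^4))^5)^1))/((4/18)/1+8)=-20752587082923245568/399863279083979798344103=-0.00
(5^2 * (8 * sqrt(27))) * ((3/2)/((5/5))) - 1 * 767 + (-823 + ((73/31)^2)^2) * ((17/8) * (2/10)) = -20385918247/18470420 + 900 * sqrt(3) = 455.14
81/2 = 40.50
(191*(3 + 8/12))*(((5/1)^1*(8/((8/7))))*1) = 73535/3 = 24511.67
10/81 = 0.12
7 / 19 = 0.37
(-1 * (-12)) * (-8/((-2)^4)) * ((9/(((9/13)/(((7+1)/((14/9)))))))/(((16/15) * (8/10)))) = -26325/56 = -470.09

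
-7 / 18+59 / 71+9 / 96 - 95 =-1931603 / 20448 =-94.46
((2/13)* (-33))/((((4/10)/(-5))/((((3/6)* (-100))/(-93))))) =13750/403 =34.12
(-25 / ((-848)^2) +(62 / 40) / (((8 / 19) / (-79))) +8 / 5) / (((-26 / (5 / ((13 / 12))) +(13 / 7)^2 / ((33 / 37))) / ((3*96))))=15133547184525 / 320911396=47158.02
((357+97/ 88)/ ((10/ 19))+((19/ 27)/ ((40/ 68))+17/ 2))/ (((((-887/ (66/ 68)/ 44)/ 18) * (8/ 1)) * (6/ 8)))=-180362083/ 1809480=-99.68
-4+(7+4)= 7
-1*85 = -85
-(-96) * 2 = 192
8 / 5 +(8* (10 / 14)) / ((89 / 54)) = 15784 / 3115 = 5.07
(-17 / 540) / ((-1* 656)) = 17 / 354240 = 0.00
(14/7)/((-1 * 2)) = -1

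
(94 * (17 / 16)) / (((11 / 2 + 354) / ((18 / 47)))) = 153 / 1438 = 0.11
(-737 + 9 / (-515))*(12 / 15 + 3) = -7211716 / 2575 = -2800.67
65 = 65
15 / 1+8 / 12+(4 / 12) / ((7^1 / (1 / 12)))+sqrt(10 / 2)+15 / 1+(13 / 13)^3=33.91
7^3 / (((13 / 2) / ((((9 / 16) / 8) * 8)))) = 3087 / 104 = 29.68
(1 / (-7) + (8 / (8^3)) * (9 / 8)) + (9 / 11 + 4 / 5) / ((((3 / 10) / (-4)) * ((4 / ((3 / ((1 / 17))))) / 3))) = -32540491 / 39424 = -825.40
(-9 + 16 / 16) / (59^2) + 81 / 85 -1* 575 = -169852594 / 295885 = -574.05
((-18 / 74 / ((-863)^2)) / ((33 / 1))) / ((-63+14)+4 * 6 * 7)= -3 / 36071396977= -0.00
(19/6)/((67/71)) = 1349/402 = 3.36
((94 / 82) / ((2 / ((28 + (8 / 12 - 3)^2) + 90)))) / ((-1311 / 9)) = -52217 / 107502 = -0.49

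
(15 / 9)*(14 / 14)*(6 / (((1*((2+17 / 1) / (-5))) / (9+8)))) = -44.74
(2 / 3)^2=0.44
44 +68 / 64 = 45.06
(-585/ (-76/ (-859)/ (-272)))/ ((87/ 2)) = 22780680/ 551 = 41344.25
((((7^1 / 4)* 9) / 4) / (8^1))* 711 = 44793 / 128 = 349.95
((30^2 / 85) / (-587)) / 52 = -45 / 129727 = -0.00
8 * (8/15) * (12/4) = 64/5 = 12.80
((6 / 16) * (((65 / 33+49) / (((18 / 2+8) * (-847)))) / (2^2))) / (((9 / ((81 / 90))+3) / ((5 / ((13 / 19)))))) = -79895 / 428283856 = -0.00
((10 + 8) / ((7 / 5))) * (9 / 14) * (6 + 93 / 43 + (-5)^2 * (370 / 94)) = 87225660 / 99029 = 880.81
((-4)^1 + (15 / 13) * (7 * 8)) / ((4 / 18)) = 3546 / 13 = 272.77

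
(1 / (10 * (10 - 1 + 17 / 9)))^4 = 6561 / 922368160000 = 0.00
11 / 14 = 0.79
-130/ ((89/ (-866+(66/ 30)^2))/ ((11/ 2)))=3078647/ 445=6918.31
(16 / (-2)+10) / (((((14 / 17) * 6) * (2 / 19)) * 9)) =323 / 756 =0.43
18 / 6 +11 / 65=3.17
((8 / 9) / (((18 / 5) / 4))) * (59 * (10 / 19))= 47200 / 1539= 30.67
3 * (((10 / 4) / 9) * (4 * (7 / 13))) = 70 / 39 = 1.79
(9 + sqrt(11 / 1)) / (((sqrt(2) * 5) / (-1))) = sqrt(2) * (-9 - sqrt(11)) / 10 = -1.74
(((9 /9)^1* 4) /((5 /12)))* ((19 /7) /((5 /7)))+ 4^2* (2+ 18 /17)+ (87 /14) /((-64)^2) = 2081853551 /24371200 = 85.42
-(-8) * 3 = 24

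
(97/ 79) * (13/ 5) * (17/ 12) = 21437/ 4740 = 4.52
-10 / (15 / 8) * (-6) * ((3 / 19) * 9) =45.47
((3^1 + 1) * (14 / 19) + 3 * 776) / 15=44288 / 285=155.40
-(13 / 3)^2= -169 / 9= -18.78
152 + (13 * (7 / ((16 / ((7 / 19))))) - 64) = 27389 / 304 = 90.10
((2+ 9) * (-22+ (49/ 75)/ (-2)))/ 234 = -36839/ 35100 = -1.05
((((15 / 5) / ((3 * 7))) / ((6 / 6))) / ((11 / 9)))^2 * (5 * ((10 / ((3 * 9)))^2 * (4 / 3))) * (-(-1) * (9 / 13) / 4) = 500 / 231231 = 0.00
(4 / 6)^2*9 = 4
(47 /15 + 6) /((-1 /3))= -137 /5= -27.40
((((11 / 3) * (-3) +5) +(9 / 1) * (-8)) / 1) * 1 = -78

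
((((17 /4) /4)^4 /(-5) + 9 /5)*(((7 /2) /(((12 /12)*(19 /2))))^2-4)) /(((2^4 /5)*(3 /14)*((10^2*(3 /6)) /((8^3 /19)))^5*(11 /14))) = -9677193697296384 /19204275642578125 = -0.50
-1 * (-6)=6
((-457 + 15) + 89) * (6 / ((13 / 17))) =-36006 / 13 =-2769.69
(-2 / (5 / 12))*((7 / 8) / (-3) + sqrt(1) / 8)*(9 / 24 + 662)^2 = 350992.51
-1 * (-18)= 18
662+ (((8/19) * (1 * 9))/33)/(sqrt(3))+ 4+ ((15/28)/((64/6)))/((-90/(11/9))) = 8 * sqrt(3)/209+ 10741237/16128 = 666.07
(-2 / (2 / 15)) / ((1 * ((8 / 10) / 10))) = -375 / 2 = -187.50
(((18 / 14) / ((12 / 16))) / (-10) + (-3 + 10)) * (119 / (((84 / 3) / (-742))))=-215339 / 10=-21533.90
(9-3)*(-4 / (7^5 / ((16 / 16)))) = -24 / 16807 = -0.00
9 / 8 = 1.12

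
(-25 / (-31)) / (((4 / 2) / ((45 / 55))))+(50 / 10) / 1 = 3635 / 682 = 5.33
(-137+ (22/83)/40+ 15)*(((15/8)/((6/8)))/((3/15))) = -1012545/664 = -1524.92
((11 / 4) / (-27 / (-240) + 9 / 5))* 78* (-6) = -11440 / 17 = -672.94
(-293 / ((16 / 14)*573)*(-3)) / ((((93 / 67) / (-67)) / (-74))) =340656743 / 71052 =4794.47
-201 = -201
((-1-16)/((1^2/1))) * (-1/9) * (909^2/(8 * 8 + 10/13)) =20289789/842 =24097.14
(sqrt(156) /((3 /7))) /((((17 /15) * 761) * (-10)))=-7 * sqrt(39) /12937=-0.00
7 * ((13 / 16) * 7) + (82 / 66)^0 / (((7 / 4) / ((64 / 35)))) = 160161 / 3920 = 40.86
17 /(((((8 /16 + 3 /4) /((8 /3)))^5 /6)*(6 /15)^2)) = 285212672 /10125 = 28169.15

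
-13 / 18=-0.72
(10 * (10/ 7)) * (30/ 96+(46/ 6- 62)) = -771.73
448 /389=1.15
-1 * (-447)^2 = -199809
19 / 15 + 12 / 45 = 23 / 15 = 1.53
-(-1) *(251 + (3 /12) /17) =17069 /68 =251.01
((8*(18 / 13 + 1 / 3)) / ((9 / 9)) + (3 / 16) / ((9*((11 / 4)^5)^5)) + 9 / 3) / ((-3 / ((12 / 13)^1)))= -283002519241307941147957854140 / 54931959132979047075207937257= -5.15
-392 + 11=-381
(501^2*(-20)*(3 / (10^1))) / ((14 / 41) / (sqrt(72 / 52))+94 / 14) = -7496056010646 / 33357535+63536887134*sqrt(26) / 33357535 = -215006.30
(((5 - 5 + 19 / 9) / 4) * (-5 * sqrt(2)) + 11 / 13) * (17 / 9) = 187 / 117 - 1615 * sqrt(2) / 324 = -5.45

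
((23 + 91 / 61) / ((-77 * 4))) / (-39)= 249 / 122122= 0.00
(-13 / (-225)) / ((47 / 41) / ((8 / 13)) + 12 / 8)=4264 / 248175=0.02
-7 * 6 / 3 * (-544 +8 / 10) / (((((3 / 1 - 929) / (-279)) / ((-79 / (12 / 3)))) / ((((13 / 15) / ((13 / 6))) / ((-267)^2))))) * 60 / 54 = -46560388 / 165034035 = -0.28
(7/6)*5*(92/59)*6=3220/59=54.58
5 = 5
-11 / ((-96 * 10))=11 / 960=0.01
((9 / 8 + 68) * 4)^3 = 21139047.12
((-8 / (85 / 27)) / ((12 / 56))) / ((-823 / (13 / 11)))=13104 / 769505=0.02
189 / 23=8.22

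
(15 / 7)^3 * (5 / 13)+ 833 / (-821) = 10140028 / 3660839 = 2.77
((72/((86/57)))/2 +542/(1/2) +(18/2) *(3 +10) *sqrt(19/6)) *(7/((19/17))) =4641 *sqrt(114)/38 +5668922/817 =8242.71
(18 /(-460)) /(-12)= 0.00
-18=-18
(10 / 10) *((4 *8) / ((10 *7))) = 16 / 35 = 0.46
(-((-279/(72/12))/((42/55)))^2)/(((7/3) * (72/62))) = -90117775/65856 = -1368.41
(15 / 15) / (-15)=-1 / 15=-0.07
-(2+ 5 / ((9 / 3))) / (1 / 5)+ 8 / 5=-251 / 15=-16.73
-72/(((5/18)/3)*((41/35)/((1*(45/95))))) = -244944/779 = -314.43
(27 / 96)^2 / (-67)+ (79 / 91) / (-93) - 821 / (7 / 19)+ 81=-1246866491839 / 580629504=-2147.44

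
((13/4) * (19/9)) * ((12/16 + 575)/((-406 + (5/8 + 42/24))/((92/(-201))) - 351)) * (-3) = -26166686/1172079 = -22.33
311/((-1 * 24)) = -311/24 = -12.96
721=721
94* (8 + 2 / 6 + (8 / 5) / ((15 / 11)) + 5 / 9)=212816 / 225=945.85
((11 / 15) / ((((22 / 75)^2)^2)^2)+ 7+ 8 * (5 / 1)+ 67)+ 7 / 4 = 67319387210447 / 4988715776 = 13494.33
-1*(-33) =33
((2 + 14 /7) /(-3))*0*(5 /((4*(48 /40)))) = 0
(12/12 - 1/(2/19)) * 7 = -119/2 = -59.50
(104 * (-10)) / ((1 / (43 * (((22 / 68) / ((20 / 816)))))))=-590304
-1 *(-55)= 55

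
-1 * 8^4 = -4096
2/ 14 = 0.14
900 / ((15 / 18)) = 1080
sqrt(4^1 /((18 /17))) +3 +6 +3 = sqrt(34) /3 +12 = 13.94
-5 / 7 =-0.71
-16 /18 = -0.89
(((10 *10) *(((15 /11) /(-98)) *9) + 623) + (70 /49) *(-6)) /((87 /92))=29847284 /46893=636.50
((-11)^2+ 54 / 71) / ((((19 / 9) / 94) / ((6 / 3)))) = 769860 / 71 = 10843.10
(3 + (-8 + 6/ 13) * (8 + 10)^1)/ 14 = -1725/ 182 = -9.48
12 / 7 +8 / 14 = 16 / 7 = 2.29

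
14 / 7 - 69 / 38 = 7 / 38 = 0.18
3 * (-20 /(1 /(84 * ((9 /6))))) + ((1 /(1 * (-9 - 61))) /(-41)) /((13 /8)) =-141031796 /18655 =-7560.00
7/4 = 1.75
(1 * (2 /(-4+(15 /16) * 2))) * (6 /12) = -0.47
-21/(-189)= 1/9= 0.11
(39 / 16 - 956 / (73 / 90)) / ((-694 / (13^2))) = 232171017 / 810592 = 286.42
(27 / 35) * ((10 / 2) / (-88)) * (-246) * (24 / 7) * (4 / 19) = 79704 / 10241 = 7.78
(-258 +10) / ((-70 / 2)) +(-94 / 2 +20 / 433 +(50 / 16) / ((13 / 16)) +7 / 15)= -21014768 / 591045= -35.56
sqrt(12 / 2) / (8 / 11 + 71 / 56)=616 * sqrt(6) / 1229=1.23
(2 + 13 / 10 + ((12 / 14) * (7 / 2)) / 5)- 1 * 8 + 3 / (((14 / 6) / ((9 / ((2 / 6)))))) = 2143 / 70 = 30.61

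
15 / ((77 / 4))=60 / 77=0.78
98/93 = 1.05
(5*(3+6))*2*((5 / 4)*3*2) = 675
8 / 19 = 0.42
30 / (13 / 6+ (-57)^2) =180 / 19507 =0.01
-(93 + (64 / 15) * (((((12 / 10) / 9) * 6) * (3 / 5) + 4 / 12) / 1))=-108529 / 1125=-96.47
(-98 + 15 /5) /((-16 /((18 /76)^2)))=405 /1216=0.33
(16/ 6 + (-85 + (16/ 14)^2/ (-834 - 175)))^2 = 149135850470161/ 21999712329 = 6778.99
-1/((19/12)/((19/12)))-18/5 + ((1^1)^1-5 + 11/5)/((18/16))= -31/5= -6.20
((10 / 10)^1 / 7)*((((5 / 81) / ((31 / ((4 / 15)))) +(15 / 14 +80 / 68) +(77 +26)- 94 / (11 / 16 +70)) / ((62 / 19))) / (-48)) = -1334545247279 / 14080472917056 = -0.09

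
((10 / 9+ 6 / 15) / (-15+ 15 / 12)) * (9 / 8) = -34 / 275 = -0.12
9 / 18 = 1 / 2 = 0.50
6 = 6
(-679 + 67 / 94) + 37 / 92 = -2931175 / 4324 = -677.89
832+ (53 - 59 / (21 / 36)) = 5487 / 7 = 783.86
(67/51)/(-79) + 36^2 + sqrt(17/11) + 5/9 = sqrt(187)/11 + 15671266/12087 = 1297.78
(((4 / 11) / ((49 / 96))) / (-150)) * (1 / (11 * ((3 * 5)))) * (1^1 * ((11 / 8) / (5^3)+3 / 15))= -1688 / 277921875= -0.00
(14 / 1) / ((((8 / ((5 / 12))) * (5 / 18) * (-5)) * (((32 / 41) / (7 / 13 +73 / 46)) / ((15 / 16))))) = -3282993 / 2449408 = -1.34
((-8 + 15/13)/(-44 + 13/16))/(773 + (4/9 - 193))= 1602/5865899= 0.00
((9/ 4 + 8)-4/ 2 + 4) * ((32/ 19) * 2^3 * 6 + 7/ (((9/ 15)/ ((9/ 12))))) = 333641/ 304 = 1097.50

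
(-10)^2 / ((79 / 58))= 5800 / 79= 73.42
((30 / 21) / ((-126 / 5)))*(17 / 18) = -425 / 7938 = -0.05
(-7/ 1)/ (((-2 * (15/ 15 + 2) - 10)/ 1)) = 7/ 16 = 0.44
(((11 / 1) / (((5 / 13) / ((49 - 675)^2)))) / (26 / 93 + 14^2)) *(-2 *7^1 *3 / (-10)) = 54721368702 / 228175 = 239821.93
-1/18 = -0.06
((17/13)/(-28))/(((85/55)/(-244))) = 671/91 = 7.37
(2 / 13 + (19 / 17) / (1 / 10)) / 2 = 1252 / 221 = 5.67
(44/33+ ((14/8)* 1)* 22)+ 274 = 1883/6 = 313.83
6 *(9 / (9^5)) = 2 / 2187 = 0.00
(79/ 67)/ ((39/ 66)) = 1738/ 871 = 2.00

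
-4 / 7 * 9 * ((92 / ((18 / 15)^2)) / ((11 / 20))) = -46000 / 77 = -597.40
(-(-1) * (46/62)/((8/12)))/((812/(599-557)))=207/3596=0.06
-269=-269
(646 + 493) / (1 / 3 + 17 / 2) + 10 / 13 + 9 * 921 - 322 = 5578635 / 689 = 8096.71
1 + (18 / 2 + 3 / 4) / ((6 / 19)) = 255 / 8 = 31.88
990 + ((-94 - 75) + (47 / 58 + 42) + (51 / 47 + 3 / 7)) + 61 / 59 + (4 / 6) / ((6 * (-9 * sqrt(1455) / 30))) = 975378669 / 1125838 - 2 * sqrt(1455) / 7857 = 866.35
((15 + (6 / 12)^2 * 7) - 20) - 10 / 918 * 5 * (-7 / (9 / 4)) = -3.08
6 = 6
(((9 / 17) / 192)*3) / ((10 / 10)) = 0.01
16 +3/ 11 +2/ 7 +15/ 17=22830/ 1309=17.44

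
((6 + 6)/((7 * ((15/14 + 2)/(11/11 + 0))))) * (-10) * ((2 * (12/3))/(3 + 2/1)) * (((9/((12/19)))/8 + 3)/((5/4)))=-7344/215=-34.16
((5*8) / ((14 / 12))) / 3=80 / 7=11.43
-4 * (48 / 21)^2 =-1024 / 49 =-20.90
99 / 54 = 11 / 6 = 1.83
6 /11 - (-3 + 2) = 17 /11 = 1.55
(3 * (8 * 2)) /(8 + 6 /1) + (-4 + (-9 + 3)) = -46 /7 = -6.57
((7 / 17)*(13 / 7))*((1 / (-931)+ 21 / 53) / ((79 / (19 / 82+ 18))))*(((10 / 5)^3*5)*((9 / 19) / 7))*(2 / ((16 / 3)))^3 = 230208255225 / 23126879359808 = 0.01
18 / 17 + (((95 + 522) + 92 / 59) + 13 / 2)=1255993 / 2006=626.12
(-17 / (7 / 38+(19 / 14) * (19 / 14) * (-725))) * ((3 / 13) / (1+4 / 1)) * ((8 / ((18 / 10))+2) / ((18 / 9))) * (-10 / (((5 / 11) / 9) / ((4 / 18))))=-80781008 / 969557355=-0.08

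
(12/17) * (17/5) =12/5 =2.40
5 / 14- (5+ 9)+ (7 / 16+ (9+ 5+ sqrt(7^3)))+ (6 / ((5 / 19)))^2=539.15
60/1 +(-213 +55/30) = -907/6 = -151.17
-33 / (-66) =1 / 2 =0.50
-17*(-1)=17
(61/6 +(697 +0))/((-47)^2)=4243/13254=0.32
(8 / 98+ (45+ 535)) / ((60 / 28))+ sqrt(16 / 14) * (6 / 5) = 12 * sqrt(14) / 35+ 28424 / 105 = 271.99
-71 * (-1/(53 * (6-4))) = 71/106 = 0.67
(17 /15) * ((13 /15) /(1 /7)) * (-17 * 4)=-105196 /225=-467.54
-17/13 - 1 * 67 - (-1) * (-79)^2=80245/13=6172.69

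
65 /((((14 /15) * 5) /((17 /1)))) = 3315 /14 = 236.79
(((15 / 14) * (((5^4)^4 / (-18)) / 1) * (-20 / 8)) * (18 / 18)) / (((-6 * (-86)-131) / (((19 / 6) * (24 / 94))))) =14495849609375 / 303996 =47684343.25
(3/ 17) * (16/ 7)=48/ 119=0.40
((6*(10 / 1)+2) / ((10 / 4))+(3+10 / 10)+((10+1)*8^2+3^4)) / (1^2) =4069 / 5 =813.80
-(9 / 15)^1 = -3 / 5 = -0.60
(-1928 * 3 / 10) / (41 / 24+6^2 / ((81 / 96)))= -23136 / 1775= -13.03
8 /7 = 1.14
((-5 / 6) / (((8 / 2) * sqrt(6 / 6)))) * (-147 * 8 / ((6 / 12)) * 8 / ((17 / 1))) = 3920 / 17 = 230.59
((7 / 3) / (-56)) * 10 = -5 / 12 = -0.42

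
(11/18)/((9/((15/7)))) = 55/378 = 0.15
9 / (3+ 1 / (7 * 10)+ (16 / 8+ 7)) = 630 / 841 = 0.75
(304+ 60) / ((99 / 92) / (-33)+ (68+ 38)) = 33488 / 9749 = 3.44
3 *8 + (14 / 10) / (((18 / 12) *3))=1094 / 45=24.31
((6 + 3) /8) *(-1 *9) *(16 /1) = -162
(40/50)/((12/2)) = 0.13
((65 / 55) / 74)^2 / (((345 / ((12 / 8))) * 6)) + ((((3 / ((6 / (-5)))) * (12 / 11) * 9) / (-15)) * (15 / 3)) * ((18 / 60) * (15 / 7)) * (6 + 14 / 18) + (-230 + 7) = -1199171058497 / 6400677360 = -187.35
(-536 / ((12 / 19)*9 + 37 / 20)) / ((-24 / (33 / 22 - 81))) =-674690 / 2863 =-235.66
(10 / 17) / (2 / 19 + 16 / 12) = 285 / 697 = 0.41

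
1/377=0.00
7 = 7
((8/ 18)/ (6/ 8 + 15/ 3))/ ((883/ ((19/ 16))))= 19/ 182781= 0.00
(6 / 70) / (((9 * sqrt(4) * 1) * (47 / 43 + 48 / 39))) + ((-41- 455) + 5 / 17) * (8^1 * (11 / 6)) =-33715743337 / 4637430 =-7270.35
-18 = -18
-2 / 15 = -0.13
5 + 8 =13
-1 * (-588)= 588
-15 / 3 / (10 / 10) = -5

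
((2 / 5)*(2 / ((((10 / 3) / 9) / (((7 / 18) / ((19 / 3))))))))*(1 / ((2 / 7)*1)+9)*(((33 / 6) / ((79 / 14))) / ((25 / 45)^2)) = 5.24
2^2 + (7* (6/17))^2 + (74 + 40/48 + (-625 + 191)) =-605275/1734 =-349.06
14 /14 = 1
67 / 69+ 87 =6070 / 69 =87.97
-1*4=-4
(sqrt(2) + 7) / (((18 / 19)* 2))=19* sqrt(2) / 36 + 133 / 36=4.44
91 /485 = 0.19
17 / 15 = 1.13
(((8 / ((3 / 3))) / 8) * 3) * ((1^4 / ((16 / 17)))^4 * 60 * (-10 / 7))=-18792225 / 57344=-327.71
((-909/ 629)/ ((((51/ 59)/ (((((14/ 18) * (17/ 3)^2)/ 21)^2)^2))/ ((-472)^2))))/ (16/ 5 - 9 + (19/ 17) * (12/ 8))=5447532530258410880/ 30145575669579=180707.53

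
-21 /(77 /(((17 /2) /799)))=-3 /1034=-0.00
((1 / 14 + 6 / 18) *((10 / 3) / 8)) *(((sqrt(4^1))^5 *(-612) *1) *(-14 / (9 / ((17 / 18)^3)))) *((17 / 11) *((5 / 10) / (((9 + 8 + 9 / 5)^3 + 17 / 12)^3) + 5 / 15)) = 43481348936963903331679284460 / 19501295474993280703363071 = 2229.66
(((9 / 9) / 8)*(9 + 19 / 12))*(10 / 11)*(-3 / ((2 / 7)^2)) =-44.20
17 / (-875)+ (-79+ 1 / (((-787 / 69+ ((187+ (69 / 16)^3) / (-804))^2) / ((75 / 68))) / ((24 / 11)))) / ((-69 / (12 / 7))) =20661364287463122661303 / 10603198166346999973375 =1.95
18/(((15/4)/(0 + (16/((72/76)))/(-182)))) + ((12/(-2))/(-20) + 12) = 32363/2730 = 11.85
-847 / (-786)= 847 / 786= 1.08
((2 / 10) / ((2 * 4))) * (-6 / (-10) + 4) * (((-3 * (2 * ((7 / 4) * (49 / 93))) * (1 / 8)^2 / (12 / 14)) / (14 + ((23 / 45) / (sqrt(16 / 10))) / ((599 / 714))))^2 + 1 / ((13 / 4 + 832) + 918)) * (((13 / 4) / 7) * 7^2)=4788838123719076417254983901 / 2940700441856250515905917747200 - 62077747158293724039 * sqrt(10) / 20966066176074793354526720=0.00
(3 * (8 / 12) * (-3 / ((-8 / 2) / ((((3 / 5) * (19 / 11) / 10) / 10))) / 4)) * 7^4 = 410571 / 44000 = 9.33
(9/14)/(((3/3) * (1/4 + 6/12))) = 6/7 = 0.86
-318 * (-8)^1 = 2544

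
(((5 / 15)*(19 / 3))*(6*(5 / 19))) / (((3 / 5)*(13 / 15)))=250 / 39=6.41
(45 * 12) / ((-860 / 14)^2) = 1323 / 9245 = 0.14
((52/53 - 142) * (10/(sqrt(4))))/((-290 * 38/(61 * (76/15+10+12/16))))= 61.73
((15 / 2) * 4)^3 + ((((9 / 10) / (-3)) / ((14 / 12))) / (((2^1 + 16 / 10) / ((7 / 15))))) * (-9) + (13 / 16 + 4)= 2160409 / 80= 27005.11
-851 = -851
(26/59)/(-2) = -13/59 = -0.22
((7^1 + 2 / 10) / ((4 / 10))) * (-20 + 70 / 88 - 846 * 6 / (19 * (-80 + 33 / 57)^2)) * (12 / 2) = -5785130943 / 2783099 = -2078.67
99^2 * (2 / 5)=19602 / 5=3920.40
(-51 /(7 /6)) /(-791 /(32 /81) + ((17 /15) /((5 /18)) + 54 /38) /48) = 4651200 /213023881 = 0.02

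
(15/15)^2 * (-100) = -100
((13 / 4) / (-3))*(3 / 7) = -13 / 28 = -0.46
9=9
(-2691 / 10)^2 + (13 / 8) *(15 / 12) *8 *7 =1813214 / 25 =72528.56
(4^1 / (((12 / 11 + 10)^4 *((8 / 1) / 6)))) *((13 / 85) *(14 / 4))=3996993 / 37660687520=0.00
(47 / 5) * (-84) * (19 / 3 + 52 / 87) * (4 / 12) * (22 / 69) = -1939784 / 3335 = -581.64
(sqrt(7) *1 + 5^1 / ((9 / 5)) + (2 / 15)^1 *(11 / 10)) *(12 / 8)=3 *sqrt(7) / 2 + 329 / 75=8.36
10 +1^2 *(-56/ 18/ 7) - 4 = 50/ 9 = 5.56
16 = 16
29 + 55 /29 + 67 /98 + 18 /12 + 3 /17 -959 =-22363181 /24157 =-925.74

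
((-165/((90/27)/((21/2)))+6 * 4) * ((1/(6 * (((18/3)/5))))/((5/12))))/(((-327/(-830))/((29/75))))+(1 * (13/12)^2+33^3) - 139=932263643/26160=35636.99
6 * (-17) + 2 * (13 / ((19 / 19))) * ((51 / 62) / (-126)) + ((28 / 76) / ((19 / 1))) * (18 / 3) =-47967341 / 470022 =-102.05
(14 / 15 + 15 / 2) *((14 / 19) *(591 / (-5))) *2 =-697774 / 475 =-1469.00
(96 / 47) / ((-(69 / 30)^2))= -9600 / 24863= -0.39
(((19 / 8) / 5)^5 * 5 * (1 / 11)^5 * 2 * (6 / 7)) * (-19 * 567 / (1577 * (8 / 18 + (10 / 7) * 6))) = -37906599591 / 38874052321280000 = -0.00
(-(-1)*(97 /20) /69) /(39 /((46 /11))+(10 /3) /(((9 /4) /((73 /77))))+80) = 67221 /86769310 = 0.00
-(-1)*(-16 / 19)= -16 / 19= -0.84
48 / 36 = 4 / 3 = 1.33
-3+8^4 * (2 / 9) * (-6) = -16393 / 3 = -5464.33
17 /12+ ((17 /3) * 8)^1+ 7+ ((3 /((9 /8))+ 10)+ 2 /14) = 5591 /84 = 66.56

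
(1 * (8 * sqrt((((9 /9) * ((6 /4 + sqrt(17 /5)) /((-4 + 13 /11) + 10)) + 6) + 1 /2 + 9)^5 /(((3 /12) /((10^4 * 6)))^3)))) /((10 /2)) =614400 * sqrt(2370) * (11 * sqrt(85) + 6205)^(5 /2) /493039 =191602190832.97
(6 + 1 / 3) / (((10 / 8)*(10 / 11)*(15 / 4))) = 1672 / 1125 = 1.49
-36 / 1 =-36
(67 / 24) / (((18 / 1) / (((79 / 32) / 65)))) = 5293 / 898560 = 0.01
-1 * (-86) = 86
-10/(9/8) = -80/9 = -8.89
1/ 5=0.20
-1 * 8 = -8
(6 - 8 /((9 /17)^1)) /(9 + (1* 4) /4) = -41 /45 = -0.91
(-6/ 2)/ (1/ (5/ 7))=-15/ 7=-2.14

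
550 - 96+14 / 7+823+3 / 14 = 17909 / 14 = 1279.21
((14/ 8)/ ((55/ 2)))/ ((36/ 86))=301/ 1980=0.15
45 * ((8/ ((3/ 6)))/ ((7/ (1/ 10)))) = 72/ 7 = 10.29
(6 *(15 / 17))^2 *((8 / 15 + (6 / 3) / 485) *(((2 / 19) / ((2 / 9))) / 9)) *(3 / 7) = 74520 / 219317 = 0.34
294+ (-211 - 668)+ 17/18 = -10513/18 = -584.06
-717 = -717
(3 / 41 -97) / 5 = -3974 / 205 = -19.39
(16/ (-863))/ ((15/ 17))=-272/ 12945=-0.02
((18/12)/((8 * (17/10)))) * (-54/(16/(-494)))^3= 4449112744635/8704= 511157254.67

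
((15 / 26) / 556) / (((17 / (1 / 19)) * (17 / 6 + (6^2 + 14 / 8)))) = 45 / 568485814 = 0.00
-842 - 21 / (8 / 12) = -1747 / 2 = -873.50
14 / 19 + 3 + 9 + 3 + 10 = 489 / 19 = 25.74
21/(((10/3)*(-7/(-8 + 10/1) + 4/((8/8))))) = 63/5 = 12.60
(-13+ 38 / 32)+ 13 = 1.19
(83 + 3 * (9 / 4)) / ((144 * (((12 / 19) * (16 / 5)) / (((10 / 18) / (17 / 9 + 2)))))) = 34105 / 774144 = 0.04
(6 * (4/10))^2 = 5.76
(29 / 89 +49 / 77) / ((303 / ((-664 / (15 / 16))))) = -3335936 / 1483185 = -2.25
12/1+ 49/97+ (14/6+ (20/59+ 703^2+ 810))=8499241793/17169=495034.18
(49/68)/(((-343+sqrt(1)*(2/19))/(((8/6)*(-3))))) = 931/110755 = 0.01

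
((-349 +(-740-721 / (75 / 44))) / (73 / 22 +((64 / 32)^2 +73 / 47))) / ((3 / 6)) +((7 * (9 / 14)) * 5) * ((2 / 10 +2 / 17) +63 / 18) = -11928159001 / 46782300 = -254.97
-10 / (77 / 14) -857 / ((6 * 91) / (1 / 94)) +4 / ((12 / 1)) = -282573 / 188188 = -1.50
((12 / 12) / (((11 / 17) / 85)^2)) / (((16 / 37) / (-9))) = -695312325 / 1936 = -359148.93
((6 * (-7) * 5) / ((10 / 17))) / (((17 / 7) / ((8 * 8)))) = -9408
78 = 78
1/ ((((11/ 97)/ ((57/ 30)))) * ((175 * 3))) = 1843/ 57750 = 0.03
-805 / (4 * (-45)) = 161 / 36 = 4.47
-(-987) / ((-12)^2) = 329 / 48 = 6.85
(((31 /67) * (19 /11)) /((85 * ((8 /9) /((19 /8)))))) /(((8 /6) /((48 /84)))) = 302157 /28064960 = 0.01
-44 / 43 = -1.02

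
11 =11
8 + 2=10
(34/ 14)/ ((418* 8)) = 17/ 23408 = 0.00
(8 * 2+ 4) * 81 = 1620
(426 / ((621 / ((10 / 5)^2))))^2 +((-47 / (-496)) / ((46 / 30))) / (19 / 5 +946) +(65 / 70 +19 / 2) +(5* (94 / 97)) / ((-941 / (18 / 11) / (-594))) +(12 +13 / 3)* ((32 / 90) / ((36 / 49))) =9953022859426552357 / 322443731960496720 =30.87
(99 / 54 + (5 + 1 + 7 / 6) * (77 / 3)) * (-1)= -1672 / 9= -185.78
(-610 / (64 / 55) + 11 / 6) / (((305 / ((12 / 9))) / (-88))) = 551639 / 2745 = 200.96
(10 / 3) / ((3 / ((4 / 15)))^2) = 32 / 1215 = 0.03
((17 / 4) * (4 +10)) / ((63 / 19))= 323 / 18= 17.94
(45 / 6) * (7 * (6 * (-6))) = -1890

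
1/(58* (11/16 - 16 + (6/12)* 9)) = -8/5017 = -0.00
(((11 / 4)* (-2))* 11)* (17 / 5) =-2057 / 10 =-205.70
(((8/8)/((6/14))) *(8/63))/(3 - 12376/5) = -40/333747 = -0.00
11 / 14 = 0.79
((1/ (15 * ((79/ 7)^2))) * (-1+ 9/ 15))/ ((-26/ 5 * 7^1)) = 7/ 1216995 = 0.00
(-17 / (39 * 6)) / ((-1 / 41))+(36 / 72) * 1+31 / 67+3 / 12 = 131423 / 31356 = 4.19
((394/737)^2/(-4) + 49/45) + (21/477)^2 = 23329916363/22886425815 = 1.02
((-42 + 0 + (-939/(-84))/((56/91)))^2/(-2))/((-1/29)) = 826642709/100352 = 8237.43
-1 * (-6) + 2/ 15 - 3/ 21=629/ 105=5.99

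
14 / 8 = 1.75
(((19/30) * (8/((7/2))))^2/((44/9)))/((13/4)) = 23104/175175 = 0.13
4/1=4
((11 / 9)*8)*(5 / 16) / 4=55 / 72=0.76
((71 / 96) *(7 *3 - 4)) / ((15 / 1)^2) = 1207 / 21600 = 0.06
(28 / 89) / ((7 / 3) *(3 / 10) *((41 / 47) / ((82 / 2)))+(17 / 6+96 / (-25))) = -24675 / 77786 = -0.32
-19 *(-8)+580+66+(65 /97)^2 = 7512607 /9409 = 798.45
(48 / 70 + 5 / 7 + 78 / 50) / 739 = 0.00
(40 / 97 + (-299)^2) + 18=8673683 / 97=89419.41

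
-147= -147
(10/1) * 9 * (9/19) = 810/19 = 42.63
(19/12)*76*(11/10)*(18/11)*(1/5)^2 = 8.66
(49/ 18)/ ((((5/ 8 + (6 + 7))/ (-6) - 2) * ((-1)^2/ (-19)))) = 7448/ 615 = 12.11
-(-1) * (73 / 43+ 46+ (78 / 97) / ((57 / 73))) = 3861607 / 79249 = 48.73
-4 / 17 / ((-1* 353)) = 4 / 6001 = 0.00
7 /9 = 0.78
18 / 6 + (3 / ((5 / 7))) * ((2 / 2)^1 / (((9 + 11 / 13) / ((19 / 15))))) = 11329 / 3200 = 3.54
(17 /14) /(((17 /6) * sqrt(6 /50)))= 5 * sqrt(3) /7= 1.24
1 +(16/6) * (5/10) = 7/3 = 2.33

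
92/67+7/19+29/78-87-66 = -14982139/99294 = -150.89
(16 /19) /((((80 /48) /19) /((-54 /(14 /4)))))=-148.11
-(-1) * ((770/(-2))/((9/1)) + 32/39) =-4909/117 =-41.96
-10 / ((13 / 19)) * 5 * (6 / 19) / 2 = -150 / 13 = -11.54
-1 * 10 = -10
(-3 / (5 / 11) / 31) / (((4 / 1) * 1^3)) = -33 / 620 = -0.05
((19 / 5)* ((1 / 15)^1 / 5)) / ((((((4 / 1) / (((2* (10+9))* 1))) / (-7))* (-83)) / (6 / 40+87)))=17689 / 5000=3.54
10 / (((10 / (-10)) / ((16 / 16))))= -10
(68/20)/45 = 17/225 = 0.08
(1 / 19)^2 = 1 / 361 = 0.00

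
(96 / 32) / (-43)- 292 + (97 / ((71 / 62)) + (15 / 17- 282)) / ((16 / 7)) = -313897779 / 830416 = -378.00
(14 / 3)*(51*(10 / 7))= 340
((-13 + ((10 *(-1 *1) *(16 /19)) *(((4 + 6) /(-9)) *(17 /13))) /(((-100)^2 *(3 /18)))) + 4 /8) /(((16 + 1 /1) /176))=-40731064 /314925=-129.34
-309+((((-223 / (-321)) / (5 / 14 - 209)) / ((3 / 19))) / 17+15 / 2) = -28835392309 / 95639382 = -301.50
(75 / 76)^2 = 5625 / 5776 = 0.97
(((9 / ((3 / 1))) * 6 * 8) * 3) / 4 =108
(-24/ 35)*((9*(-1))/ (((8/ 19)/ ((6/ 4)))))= 1539/ 70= 21.99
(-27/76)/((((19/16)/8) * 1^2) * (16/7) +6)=-378/6745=-0.06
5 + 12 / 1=17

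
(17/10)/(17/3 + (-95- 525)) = -51/18430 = -0.00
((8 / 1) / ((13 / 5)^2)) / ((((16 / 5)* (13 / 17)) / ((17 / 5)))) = 7225 / 4394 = 1.64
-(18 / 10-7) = 26 / 5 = 5.20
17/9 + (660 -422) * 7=15011/9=1667.89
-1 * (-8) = 8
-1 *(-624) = 624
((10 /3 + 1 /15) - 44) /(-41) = 203 /205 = 0.99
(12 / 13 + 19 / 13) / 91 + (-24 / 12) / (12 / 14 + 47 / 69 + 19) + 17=99332931 / 5867680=16.93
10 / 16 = 5 / 8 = 0.62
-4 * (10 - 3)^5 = -67228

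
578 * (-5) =-2890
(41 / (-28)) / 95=-0.02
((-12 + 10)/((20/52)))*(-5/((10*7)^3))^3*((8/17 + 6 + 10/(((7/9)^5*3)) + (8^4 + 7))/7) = 15307499181/1614170913380620000000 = 0.00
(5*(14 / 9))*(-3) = -70 / 3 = -23.33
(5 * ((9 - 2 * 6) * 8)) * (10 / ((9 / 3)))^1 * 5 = -2000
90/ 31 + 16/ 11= 4.36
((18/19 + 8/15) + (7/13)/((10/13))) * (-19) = -41.43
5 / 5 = 1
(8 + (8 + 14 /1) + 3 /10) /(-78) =-101 /260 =-0.39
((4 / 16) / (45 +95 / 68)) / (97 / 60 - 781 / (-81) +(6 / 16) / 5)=11016 / 23170951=0.00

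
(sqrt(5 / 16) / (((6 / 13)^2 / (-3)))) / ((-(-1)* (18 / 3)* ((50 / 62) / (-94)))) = 246233* sqrt(5) / 3600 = 152.94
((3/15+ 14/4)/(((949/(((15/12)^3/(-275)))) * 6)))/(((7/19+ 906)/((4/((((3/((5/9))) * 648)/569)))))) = -0.00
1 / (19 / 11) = 11 / 19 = 0.58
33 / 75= 11 / 25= 0.44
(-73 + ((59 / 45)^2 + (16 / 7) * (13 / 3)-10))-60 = -1862258 / 14175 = -131.38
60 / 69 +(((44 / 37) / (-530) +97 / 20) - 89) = -83.28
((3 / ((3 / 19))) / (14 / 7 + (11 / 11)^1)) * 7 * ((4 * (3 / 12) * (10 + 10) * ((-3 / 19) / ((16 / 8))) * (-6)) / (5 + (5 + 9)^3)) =420 / 2749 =0.15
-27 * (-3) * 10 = 810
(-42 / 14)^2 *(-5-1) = -54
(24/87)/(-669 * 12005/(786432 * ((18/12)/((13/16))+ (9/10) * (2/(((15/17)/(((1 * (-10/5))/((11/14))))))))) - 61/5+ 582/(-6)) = -125451632640/48272279292419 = -0.00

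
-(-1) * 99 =99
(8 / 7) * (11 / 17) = 88 / 119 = 0.74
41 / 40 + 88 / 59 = 2.52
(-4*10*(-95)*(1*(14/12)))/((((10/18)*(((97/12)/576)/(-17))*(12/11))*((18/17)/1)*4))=-202947360/97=-2092240.82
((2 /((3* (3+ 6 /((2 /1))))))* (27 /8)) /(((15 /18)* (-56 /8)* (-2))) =9 /280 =0.03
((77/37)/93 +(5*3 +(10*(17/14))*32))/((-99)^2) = 9721364/236076687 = 0.04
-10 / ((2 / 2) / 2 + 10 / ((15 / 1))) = -60 / 7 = -8.57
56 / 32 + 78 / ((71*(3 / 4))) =913 / 284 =3.21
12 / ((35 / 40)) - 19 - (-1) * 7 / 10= -321 / 70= -4.59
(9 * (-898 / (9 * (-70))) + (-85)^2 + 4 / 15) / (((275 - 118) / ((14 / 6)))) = 152000 / 1413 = 107.57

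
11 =11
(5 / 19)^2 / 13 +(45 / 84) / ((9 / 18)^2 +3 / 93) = 437674 / 229957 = 1.90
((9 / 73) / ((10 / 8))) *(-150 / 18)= -60 / 73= -0.82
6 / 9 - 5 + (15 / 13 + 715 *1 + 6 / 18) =9258 / 13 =712.15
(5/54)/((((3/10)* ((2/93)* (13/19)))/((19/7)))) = 279775/4914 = 56.93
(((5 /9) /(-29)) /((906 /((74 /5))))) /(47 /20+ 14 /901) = -666740 /5039918091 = -0.00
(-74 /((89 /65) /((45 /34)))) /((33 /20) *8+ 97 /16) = -8658000 /2331533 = -3.71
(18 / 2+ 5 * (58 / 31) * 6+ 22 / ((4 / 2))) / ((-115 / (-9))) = 4248 / 713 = 5.96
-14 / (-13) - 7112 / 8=-11543 / 13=-887.92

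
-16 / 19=-0.84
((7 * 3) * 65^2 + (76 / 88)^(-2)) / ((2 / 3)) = 96090627 / 722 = 133089.51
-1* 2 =-2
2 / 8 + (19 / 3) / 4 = 11 / 6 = 1.83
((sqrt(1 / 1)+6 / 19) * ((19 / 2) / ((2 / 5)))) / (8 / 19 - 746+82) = -2375 / 50432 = -0.05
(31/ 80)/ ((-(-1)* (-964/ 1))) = -0.00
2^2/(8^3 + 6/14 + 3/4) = 112/14369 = 0.01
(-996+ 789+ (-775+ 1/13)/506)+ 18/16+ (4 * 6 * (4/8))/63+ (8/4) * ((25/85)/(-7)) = -207.30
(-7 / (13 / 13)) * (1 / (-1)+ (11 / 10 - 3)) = 203 / 10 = 20.30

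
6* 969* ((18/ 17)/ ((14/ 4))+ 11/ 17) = 38646/ 7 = 5520.86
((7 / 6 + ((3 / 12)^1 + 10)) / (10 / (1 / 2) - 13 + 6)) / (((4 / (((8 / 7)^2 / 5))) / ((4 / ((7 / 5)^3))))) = 54800 / 655473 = 0.08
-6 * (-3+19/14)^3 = 36501/1372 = 26.60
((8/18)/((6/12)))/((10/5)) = 4/9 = 0.44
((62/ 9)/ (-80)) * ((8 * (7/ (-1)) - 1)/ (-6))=-589/ 720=-0.82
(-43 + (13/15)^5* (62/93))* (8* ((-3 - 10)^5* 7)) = 2021371141337912/2278125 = 887295974.25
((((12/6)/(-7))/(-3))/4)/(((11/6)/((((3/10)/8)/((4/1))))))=0.00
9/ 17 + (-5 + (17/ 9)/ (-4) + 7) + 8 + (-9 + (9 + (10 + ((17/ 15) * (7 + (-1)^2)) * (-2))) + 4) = 18127/ 3060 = 5.92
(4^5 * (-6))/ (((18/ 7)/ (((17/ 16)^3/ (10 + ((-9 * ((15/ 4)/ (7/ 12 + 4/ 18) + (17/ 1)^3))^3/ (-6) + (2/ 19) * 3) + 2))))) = -15936479881/ 80348789162174919768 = -0.00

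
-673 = -673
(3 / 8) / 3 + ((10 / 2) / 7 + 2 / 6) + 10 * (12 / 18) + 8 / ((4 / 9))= 1447 / 56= 25.84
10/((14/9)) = 45/7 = 6.43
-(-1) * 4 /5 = 4 /5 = 0.80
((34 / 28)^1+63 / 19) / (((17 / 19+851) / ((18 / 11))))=10845 / 1246322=0.01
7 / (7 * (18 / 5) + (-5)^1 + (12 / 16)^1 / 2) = 280 / 823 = 0.34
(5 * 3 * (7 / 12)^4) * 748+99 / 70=78658261 / 60480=1300.57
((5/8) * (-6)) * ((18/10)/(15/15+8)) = -3/4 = -0.75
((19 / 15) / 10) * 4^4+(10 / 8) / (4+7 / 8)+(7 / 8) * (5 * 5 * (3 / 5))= 45.81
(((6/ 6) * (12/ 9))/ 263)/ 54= 2/ 21303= 0.00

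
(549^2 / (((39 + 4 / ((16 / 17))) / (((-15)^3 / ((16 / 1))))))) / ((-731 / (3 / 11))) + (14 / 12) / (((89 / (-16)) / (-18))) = 273469605117 / 495229108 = 552.21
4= 4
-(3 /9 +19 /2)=-59 /6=-9.83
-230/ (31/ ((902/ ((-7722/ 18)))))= 18860/ 1209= 15.60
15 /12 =5 /4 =1.25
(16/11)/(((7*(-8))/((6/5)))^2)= 9/13475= 0.00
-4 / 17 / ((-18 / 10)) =20 / 153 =0.13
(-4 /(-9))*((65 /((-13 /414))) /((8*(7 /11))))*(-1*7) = 1265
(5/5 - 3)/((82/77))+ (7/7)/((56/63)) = -247/328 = -0.75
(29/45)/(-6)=-0.11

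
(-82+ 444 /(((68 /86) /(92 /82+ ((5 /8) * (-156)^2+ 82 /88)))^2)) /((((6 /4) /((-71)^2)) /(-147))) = -38178726447474702595381463 /470263112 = -81185883972703992.56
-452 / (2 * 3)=-226 / 3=-75.33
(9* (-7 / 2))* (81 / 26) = -5103 / 52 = -98.13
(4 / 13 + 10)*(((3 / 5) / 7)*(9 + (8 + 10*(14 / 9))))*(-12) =-157048 / 455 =-345.16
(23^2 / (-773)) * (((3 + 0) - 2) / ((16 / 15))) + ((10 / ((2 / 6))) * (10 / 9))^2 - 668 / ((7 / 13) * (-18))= 1179.39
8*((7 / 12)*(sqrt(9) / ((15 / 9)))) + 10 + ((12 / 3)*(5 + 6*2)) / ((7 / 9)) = 3704 / 35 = 105.83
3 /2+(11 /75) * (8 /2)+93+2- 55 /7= 93691 /1050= 89.23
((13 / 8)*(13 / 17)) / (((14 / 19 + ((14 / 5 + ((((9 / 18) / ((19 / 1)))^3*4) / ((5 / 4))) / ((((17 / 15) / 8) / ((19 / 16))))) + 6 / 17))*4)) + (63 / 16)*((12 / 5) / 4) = 46648219 / 19099680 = 2.44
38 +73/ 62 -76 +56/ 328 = -93169/ 2542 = -36.65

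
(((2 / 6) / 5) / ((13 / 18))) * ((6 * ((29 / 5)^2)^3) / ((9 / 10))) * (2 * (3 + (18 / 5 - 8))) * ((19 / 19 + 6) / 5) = -466341483664 / 5078125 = -91833.40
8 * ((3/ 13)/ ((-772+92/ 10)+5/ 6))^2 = 64800/ 88308225889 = 0.00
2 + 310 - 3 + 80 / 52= 4037 / 13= 310.54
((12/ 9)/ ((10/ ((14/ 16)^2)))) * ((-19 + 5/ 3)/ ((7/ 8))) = -91/ 45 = -2.02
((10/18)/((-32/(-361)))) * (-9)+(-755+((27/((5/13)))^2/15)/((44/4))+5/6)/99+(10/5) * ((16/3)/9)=-817236443/13068000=-62.54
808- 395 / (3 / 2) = 1634 / 3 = 544.67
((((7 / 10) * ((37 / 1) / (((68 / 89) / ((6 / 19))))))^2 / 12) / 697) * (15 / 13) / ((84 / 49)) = 11158320621 / 1210016088320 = 0.01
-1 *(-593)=593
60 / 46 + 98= 2284 / 23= 99.30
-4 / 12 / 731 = -1 / 2193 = -0.00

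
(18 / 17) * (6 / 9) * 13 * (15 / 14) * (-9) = -10530 / 119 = -88.49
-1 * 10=-10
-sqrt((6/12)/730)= -sqrt(365)/730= -0.03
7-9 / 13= 82 / 13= 6.31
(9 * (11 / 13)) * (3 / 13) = 297 / 169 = 1.76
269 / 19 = 14.16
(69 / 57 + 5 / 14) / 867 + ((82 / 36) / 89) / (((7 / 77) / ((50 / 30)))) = 43504726 / 92364111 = 0.47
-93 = -93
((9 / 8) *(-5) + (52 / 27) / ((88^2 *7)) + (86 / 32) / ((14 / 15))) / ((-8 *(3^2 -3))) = 2009179 / 35126784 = 0.06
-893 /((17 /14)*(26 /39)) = -18753 /17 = -1103.12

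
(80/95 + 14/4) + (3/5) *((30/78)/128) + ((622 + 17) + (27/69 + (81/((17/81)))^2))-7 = 31436008909247/210151552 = 149587.33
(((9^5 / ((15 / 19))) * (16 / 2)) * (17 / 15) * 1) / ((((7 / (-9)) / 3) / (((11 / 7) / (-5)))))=822077.77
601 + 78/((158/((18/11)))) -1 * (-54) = 569897/869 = 655.81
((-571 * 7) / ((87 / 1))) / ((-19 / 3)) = 3997 / 551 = 7.25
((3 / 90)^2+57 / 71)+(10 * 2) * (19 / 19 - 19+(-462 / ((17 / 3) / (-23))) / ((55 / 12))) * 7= 59484616507 / 1086300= 54758.92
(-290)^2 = 84100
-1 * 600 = -600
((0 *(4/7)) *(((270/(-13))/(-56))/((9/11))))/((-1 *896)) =0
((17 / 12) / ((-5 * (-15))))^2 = 289 / 810000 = 0.00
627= 627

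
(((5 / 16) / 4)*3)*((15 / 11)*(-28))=-1575 / 176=-8.95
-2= -2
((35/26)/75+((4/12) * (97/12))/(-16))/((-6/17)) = 95761/224640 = 0.43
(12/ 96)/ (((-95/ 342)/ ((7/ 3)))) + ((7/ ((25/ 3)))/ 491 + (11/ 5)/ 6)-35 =-35.68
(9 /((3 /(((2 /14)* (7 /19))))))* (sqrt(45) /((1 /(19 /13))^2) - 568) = -1704 /19 + 171* sqrt(5) /169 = -87.42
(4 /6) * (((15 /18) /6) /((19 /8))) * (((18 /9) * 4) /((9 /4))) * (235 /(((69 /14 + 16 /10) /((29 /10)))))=30531200 /2109969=14.47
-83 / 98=-0.85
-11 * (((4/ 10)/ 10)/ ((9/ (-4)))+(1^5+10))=-27181/ 225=-120.80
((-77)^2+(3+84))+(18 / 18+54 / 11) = 66241 / 11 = 6021.91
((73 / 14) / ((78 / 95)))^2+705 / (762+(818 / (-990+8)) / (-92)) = 1693449585878065 / 41046367379472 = 41.26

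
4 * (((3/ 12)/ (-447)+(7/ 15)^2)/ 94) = 29129/ 3151350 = 0.01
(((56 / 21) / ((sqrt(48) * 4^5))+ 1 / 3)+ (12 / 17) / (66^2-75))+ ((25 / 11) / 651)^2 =sqrt(3) / 4608+ 414886816072 / 1243999603539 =0.33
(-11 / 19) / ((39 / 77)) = -847 / 741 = -1.14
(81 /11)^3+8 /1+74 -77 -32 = 495504 /1331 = 372.28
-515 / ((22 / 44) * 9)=-1030 / 9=-114.44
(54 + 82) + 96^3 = 884872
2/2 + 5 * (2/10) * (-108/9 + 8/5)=-47/5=-9.40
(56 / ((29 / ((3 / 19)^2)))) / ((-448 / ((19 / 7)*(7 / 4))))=-9 / 17632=-0.00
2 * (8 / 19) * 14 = 224 / 19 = 11.79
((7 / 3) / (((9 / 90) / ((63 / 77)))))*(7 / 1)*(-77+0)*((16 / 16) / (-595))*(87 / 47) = 25578 / 799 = 32.01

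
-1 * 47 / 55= -0.85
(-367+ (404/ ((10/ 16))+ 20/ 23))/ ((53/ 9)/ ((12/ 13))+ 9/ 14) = 24366636/ 610535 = 39.91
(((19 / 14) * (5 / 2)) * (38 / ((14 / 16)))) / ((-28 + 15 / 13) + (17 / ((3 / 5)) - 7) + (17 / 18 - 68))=-1689480 / 832069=-2.03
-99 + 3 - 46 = -142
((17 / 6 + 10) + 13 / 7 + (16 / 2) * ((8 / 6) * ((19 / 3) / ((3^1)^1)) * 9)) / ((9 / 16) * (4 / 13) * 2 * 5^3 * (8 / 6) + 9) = 2327 / 714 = 3.26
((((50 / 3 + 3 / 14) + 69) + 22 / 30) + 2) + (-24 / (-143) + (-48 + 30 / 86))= 17703997 / 430430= 41.13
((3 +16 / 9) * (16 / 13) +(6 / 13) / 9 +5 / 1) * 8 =10232 / 117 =87.45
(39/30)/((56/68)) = 221/140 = 1.58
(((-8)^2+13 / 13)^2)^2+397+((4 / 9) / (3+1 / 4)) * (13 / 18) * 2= 1445932798 / 81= 17851022.20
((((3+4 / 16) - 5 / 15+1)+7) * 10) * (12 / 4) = 327.50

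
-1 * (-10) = 10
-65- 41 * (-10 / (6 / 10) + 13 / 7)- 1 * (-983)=1525.19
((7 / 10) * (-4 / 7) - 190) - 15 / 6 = -192.90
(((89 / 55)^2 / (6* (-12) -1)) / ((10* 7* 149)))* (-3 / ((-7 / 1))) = -0.00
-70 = -70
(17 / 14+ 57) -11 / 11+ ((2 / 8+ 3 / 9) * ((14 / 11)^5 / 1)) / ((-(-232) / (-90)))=3691641099 / 65386706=56.46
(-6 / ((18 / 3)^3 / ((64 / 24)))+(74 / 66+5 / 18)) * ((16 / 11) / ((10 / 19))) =59812 / 16335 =3.66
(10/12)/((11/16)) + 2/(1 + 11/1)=91/66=1.38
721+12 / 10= 3611 / 5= 722.20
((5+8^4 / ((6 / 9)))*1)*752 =4624048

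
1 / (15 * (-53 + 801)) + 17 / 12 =3974 / 2805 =1.42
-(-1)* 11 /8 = 1.38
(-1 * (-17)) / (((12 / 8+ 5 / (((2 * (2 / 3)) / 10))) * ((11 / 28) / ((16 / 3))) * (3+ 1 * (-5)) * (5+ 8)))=-3808 / 16731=-0.23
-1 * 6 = -6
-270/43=-6.28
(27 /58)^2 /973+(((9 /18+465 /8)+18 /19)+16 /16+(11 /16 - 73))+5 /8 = -2764956643 /248761072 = -11.11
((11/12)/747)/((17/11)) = 121/152388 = 0.00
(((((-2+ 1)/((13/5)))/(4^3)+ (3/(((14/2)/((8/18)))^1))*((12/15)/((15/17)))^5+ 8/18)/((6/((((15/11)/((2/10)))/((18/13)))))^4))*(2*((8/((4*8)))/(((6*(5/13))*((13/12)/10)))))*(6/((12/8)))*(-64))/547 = -50568395120366513/214508082171952800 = -0.24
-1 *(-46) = 46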